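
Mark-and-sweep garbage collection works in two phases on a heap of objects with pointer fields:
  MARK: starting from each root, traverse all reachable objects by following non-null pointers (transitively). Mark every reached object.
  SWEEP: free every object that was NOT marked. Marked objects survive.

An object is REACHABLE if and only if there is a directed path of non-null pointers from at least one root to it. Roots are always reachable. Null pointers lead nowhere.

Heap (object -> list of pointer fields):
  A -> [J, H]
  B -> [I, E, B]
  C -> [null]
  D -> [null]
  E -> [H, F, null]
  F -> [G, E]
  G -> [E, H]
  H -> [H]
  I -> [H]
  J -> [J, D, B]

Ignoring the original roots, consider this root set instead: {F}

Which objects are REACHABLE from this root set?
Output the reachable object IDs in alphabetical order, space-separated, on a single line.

Roots: F
Mark F: refs=G E, marked=F
Mark G: refs=E H, marked=F G
Mark E: refs=H F null, marked=E F G
Mark H: refs=H, marked=E F G H
Unmarked (collected): A B C D I J

Answer: E F G H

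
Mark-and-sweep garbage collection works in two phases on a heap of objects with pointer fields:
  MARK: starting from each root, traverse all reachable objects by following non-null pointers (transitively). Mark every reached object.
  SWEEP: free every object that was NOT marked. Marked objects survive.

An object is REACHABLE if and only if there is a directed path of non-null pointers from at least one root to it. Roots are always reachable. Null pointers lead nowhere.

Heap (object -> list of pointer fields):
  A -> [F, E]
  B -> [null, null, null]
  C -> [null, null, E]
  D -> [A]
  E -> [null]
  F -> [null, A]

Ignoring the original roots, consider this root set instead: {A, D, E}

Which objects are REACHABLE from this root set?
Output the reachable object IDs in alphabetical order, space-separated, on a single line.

Answer: A D E F

Derivation:
Roots: A D E
Mark A: refs=F E, marked=A
Mark D: refs=A, marked=A D
Mark E: refs=null, marked=A D E
Mark F: refs=null A, marked=A D E F
Unmarked (collected): B C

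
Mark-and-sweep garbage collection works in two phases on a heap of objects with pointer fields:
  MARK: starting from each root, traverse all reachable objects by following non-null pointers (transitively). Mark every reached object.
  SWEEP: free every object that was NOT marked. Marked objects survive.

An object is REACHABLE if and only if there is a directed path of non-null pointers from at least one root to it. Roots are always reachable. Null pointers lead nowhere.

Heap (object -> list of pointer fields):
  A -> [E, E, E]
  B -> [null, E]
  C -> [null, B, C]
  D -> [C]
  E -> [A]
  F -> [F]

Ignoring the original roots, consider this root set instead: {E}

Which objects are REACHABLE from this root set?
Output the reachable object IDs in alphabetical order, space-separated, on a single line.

Roots: E
Mark E: refs=A, marked=E
Mark A: refs=E E E, marked=A E
Unmarked (collected): B C D F

Answer: A E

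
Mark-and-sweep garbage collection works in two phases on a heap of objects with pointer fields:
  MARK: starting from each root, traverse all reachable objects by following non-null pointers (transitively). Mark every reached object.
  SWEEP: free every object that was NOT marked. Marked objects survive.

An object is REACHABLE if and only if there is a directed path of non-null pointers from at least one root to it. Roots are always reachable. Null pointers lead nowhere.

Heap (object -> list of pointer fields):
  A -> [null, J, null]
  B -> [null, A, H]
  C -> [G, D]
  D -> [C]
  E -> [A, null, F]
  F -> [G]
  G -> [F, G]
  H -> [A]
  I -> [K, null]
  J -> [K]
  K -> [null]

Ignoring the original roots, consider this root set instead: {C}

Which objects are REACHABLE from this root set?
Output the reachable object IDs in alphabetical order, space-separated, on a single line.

Roots: C
Mark C: refs=G D, marked=C
Mark G: refs=F G, marked=C G
Mark D: refs=C, marked=C D G
Mark F: refs=G, marked=C D F G
Unmarked (collected): A B E H I J K

Answer: C D F G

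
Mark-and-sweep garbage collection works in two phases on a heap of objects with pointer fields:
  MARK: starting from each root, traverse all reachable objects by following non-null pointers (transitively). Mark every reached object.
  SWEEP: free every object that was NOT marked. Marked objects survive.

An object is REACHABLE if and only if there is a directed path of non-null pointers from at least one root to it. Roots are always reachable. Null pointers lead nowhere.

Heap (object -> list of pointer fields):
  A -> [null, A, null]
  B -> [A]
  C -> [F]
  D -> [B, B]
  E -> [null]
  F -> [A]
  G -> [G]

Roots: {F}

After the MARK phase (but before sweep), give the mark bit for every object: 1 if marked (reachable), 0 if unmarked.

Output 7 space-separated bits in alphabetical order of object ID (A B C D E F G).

Answer: 1 0 0 0 0 1 0

Derivation:
Roots: F
Mark F: refs=A, marked=F
Mark A: refs=null A null, marked=A F
Unmarked (collected): B C D E G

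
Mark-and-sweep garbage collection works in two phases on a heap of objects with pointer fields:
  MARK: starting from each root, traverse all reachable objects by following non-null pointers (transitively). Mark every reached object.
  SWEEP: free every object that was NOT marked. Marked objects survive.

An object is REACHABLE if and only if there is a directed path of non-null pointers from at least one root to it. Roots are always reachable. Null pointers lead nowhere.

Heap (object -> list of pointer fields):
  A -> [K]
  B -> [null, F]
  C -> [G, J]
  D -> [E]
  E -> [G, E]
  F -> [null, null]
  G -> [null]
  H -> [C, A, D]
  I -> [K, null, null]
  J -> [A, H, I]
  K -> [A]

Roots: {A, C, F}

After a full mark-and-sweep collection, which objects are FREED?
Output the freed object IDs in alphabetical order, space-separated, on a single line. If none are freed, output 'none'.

Roots: A C F
Mark A: refs=K, marked=A
Mark C: refs=G J, marked=A C
Mark F: refs=null null, marked=A C F
Mark K: refs=A, marked=A C F K
Mark G: refs=null, marked=A C F G K
Mark J: refs=A H I, marked=A C F G J K
Mark H: refs=C A D, marked=A C F G H J K
Mark I: refs=K null null, marked=A C F G H I J K
Mark D: refs=E, marked=A C D F G H I J K
Mark E: refs=G E, marked=A C D E F G H I J K
Unmarked (collected): B

Answer: B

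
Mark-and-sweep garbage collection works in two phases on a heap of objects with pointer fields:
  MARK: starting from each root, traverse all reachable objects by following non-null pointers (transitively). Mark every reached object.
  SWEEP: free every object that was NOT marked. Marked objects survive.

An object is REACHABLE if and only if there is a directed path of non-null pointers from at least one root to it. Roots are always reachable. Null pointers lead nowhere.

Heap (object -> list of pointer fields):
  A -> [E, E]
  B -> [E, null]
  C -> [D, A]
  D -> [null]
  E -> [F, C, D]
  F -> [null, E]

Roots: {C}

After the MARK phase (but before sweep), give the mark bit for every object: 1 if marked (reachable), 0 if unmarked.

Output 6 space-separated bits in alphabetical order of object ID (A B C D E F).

Answer: 1 0 1 1 1 1

Derivation:
Roots: C
Mark C: refs=D A, marked=C
Mark D: refs=null, marked=C D
Mark A: refs=E E, marked=A C D
Mark E: refs=F C D, marked=A C D E
Mark F: refs=null E, marked=A C D E F
Unmarked (collected): B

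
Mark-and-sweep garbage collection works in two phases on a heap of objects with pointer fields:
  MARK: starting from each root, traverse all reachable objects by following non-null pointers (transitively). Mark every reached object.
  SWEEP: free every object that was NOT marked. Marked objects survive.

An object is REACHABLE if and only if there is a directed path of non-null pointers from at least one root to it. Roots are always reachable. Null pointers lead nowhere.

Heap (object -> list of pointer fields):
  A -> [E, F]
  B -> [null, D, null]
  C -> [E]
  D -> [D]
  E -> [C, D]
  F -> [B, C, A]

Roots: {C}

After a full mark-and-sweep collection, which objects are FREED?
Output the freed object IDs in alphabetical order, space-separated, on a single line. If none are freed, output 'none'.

Answer: A B F

Derivation:
Roots: C
Mark C: refs=E, marked=C
Mark E: refs=C D, marked=C E
Mark D: refs=D, marked=C D E
Unmarked (collected): A B F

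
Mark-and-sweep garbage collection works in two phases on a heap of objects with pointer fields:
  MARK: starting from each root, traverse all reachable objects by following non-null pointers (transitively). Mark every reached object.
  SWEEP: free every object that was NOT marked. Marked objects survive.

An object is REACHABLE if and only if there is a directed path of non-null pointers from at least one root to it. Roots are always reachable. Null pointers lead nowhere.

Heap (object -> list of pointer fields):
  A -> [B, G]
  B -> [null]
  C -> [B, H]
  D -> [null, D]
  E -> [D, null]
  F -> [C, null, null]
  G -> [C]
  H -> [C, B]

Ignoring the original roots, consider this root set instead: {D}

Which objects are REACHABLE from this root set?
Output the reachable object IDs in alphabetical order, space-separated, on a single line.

Roots: D
Mark D: refs=null D, marked=D
Unmarked (collected): A B C E F G H

Answer: D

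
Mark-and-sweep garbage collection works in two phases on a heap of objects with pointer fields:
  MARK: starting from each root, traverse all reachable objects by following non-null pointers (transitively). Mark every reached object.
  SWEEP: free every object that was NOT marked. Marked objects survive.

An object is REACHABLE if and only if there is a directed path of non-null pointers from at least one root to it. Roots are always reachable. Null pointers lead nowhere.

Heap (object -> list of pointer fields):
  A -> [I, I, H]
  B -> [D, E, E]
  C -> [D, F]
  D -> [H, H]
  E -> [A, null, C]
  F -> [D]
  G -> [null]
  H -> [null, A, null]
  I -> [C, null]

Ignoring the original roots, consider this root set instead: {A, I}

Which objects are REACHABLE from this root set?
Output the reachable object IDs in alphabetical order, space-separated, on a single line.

Answer: A C D F H I

Derivation:
Roots: A I
Mark A: refs=I I H, marked=A
Mark I: refs=C null, marked=A I
Mark H: refs=null A null, marked=A H I
Mark C: refs=D F, marked=A C H I
Mark D: refs=H H, marked=A C D H I
Mark F: refs=D, marked=A C D F H I
Unmarked (collected): B E G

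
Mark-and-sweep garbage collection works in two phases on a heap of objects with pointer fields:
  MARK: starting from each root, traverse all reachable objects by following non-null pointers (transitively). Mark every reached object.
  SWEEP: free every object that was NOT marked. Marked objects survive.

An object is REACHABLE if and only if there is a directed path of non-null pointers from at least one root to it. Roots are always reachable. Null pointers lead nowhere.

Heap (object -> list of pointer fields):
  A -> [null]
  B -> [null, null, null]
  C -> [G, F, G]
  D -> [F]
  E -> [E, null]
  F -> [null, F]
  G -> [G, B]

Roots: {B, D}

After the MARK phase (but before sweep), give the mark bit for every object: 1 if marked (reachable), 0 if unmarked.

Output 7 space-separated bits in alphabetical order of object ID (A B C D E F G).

Roots: B D
Mark B: refs=null null null, marked=B
Mark D: refs=F, marked=B D
Mark F: refs=null F, marked=B D F
Unmarked (collected): A C E G

Answer: 0 1 0 1 0 1 0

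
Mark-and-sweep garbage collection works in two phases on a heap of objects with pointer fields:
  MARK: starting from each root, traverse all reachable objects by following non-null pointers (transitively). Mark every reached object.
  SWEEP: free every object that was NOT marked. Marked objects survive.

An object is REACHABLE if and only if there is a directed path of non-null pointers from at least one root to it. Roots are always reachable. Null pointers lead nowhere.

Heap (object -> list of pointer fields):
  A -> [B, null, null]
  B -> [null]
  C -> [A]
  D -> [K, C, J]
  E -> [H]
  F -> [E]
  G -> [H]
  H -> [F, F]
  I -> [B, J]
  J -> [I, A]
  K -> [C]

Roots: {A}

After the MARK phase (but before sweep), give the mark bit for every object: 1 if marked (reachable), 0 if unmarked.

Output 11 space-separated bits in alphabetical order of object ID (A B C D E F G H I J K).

Answer: 1 1 0 0 0 0 0 0 0 0 0

Derivation:
Roots: A
Mark A: refs=B null null, marked=A
Mark B: refs=null, marked=A B
Unmarked (collected): C D E F G H I J K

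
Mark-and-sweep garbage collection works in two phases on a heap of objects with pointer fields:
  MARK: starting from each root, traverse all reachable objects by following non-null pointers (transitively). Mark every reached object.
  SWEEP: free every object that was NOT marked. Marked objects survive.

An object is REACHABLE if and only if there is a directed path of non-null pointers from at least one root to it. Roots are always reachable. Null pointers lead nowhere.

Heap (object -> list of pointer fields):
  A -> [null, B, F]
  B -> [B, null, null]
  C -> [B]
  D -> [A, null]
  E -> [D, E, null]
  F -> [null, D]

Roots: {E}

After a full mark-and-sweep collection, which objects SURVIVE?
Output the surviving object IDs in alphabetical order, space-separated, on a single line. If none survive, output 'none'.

Roots: E
Mark E: refs=D E null, marked=E
Mark D: refs=A null, marked=D E
Mark A: refs=null B F, marked=A D E
Mark B: refs=B null null, marked=A B D E
Mark F: refs=null D, marked=A B D E F
Unmarked (collected): C

Answer: A B D E F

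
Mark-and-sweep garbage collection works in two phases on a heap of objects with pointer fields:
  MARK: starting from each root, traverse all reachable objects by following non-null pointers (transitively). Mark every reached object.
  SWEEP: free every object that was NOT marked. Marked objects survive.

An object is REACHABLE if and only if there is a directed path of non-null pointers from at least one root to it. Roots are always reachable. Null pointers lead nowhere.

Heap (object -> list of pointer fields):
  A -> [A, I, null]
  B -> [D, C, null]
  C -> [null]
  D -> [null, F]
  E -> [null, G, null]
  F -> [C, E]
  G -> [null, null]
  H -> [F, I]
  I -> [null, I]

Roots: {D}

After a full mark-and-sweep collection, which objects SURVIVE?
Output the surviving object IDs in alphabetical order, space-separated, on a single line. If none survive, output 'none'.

Answer: C D E F G

Derivation:
Roots: D
Mark D: refs=null F, marked=D
Mark F: refs=C E, marked=D F
Mark C: refs=null, marked=C D F
Mark E: refs=null G null, marked=C D E F
Mark G: refs=null null, marked=C D E F G
Unmarked (collected): A B H I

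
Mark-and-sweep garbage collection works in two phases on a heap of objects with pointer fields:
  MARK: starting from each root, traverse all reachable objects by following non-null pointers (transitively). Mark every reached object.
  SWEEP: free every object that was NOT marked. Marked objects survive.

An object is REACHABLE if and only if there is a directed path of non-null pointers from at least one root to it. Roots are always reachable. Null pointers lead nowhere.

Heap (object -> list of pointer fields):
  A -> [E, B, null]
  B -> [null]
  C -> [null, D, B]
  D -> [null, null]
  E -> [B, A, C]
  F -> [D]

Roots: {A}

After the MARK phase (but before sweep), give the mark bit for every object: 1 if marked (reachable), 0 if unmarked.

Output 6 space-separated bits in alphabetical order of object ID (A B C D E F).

Roots: A
Mark A: refs=E B null, marked=A
Mark E: refs=B A C, marked=A E
Mark B: refs=null, marked=A B E
Mark C: refs=null D B, marked=A B C E
Mark D: refs=null null, marked=A B C D E
Unmarked (collected): F

Answer: 1 1 1 1 1 0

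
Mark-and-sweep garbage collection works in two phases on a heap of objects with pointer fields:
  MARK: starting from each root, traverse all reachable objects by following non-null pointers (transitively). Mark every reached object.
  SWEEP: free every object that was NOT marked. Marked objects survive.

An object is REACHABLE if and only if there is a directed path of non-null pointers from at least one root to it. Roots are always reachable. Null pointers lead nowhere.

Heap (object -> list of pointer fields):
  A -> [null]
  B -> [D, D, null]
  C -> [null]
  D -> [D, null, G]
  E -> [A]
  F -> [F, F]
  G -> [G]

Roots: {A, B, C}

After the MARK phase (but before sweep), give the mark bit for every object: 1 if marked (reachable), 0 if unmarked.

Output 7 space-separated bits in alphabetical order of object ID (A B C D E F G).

Roots: A B C
Mark A: refs=null, marked=A
Mark B: refs=D D null, marked=A B
Mark C: refs=null, marked=A B C
Mark D: refs=D null G, marked=A B C D
Mark G: refs=G, marked=A B C D G
Unmarked (collected): E F

Answer: 1 1 1 1 0 0 1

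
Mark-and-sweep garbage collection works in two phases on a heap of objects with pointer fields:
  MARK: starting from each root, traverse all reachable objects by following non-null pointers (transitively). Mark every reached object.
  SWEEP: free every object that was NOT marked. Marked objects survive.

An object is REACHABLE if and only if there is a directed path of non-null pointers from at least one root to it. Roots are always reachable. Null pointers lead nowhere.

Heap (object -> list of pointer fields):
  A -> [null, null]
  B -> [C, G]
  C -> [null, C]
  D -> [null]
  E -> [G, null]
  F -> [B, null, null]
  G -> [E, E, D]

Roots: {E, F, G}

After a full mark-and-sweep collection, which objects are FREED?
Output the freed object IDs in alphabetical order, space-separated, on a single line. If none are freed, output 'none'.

Roots: E F G
Mark E: refs=G null, marked=E
Mark F: refs=B null null, marked=E F
Mark G: refs=E E D, marked=E F G
Mark B: refs=C G, marked=B E F G
Mark D: refs=null, marked=B D E F G
Mark C: refs=null C, marked=B C D E F G
Unmarked (collected): A

Answer: A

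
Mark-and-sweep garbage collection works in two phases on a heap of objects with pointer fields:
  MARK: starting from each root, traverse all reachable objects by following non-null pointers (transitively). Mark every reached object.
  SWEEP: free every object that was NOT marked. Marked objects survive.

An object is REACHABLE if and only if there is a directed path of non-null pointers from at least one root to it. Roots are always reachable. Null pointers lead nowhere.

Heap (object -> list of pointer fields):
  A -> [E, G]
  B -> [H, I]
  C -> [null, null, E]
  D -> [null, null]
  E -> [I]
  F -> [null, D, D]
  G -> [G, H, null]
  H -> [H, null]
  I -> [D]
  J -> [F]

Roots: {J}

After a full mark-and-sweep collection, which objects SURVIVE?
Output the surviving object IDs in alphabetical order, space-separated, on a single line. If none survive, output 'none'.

Answer: D F J

Derivation:
Roots: J
Mark J: refs=F, marked=J
Mark F: refs=null D D, marked=F J
Mark D: refs=null null, marked=D F J
Unmarked (collected): A B C E G H I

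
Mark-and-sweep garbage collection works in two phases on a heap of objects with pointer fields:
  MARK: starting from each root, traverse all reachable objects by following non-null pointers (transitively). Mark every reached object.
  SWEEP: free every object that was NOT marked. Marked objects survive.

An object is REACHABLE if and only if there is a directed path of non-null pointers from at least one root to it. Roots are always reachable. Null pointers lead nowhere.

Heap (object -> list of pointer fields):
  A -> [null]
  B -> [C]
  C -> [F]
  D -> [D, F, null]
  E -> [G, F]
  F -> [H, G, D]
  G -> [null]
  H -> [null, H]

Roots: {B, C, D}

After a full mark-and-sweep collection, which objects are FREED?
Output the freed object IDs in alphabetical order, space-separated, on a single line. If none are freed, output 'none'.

Answer: A E

Derivation:
Roots: B C D
Mark B: refs=C, marked=B
Mark C: refs=F, marked=B C
Mark D: refs=D F null, marked=B C D
Mark F: refs=H G D, marked=B C D F
Mark H: refs=null H, marked=B C D F H
Mark G: refs=null, marked=B C D F G H
Unmarked (collected): A E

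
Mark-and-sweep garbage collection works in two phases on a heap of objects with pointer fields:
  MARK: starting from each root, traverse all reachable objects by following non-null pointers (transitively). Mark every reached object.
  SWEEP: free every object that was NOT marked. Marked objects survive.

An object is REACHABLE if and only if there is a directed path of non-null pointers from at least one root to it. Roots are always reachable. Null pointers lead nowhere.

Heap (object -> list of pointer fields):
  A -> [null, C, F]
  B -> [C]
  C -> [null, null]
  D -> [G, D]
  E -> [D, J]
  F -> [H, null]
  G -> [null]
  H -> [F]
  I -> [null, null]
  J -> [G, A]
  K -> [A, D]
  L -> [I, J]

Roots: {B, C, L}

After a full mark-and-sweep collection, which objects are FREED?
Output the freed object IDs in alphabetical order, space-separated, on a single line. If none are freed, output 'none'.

Answer: D E K

Derivation:
Roots: B C L
Mark B: refs=C, marked=B
Mark C: refs=null null, marked=B C
Mark L: refs=I J, marked=B C L
Mark I: refs=null null, marked=B C I L
Mark J: refs=G A, marked=B C I J L
Mark G: refs=null, marked=B C G I J L
Mark A: refs=null C F, marked=A B C G I J L
Mark F: refs=H null, marked=A B C F G I J L
Mark H: refs=F, marked=A B C F G H I J L
Unmarked (collected): D E K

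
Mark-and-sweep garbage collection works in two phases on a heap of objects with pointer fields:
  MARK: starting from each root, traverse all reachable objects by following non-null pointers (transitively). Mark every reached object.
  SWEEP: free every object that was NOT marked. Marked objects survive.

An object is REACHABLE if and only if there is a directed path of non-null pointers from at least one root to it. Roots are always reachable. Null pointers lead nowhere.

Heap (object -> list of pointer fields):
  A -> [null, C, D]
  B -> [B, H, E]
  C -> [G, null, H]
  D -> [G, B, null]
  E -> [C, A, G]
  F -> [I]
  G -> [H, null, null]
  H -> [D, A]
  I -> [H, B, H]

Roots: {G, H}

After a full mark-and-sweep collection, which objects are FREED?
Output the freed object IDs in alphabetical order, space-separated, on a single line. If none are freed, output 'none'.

Roots: G H
Mark G: refs=H null null, marked=G
Mark H: refs=D A, marked=G H
Mark D: refs=G B null, marked=D G H
Mark A: refs=null C D, marked=A D G H
Mark B: refs=B H E, marked=A B D G H
Mark C: refs=G null H, marked=A B C D G H
Mark E: refs=C A G, marked=A B C D E G H
Unmarked (collected): F I

Answer: F I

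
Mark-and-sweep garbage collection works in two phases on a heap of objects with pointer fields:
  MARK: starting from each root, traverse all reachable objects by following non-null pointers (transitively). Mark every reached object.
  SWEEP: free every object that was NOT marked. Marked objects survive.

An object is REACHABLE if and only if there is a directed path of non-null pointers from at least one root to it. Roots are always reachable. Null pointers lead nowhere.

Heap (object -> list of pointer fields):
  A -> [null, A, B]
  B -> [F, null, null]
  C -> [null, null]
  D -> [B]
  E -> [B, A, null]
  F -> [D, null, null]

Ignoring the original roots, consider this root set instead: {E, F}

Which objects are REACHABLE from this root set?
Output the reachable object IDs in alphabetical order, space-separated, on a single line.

Roots: E F
Mark E: refs=B A null, marked=E
Mark F: refs=D null null, marked=E F
Mark B: refs=F null null, marked=B E F
Mark A: refs=null A B, marked=A B E F
Mark D: refs=B, marked=A B D E F
Unmarked (collected): C

Answer: A B D E F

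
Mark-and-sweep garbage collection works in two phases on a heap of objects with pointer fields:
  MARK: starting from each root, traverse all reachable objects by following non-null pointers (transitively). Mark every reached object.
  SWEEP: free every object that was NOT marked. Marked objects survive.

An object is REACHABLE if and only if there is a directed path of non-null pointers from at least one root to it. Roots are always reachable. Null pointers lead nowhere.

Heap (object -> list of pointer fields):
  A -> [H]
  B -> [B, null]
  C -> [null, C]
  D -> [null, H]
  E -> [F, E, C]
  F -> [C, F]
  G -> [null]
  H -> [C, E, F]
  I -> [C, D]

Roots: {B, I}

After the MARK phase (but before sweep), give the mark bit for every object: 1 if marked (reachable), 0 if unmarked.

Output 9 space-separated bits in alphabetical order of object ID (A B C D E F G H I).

Answer: 0 1 1 1 1 1 0 1 1

Derivation:
Roots: B I
Mark B: refs=B null, marked=B
Mark I: refs=C D, marked=B I
Mark C: refs=null C, marked=B C I
Mark D: refs=null H, marked=B C D I
Mark H: refs=C E F, marked=B C D H I
Mark E: refs=F E C, marked=B C D E H I
Mark F: refs=C F, marked=B C D E F H I
Unmarked (collected): A G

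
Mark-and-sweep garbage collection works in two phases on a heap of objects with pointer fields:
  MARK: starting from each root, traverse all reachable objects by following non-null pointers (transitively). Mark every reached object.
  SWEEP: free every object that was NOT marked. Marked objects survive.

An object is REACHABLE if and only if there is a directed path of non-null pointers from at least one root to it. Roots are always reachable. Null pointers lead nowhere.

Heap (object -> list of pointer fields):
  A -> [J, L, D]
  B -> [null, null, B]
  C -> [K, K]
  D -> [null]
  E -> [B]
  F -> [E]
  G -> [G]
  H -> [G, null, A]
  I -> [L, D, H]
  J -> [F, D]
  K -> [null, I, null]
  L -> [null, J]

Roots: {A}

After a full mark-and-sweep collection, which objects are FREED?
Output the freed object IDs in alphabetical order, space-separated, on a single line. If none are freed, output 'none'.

Roots: A
Mark A: refs=J L D, marked=A
Mark J: refs=F D, marked=A J
Mark L: refs=null J, marked=A J L
Mark D: refs=null, marked=A D J L
Mark F: refs=E, marked=A D F J L
Mark E: refs=B, marked=A D E F J L
Mark B: refs=null null B, marked=A B D E F J L
Unmarked (collected): C G H I K

Answer: C G H I K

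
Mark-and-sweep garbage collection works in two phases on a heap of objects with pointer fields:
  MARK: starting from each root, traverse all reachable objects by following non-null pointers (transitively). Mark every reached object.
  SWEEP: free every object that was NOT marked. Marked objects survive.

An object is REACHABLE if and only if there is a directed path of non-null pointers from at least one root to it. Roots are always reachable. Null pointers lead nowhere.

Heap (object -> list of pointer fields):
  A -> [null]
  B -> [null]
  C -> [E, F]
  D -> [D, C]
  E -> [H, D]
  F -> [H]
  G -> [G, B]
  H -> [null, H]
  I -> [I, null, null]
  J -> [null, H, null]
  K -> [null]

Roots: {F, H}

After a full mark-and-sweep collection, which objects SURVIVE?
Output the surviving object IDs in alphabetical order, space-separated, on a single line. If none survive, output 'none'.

Answer: F H

Derivation:
Roots: F H
Mark F: refs=H, marked=F
Mark H: refs=null H, marked=F H
Unmarked (collected): A B C D E G I J K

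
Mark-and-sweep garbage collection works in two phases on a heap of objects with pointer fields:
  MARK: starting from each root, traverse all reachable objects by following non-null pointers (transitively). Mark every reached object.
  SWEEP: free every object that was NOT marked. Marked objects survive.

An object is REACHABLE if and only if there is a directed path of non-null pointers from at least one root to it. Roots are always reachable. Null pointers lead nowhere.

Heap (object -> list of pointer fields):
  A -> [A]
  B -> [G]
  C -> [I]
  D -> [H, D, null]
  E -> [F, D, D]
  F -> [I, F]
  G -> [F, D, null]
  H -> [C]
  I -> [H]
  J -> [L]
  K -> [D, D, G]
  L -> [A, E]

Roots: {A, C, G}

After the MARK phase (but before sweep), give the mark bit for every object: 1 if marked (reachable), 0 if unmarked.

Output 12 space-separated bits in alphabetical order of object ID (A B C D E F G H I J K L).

Roots: A C G
Mark A: refs=A, marked=A
Mark C: refs=I, marked=A C
Mark G: refs=F D null, marked=A C G
Mark I: refs=H, marked=A C G I
Mark F: refs=I F, marked=A C F G I
Mark D: refs=H D null, marked=A C D F G I
Mark H: refs=C, marked=A C D F G H I
Unmarked (collected): B E J K L

Answer: 1 0 1 1 0 1 1 1 1 0 0 0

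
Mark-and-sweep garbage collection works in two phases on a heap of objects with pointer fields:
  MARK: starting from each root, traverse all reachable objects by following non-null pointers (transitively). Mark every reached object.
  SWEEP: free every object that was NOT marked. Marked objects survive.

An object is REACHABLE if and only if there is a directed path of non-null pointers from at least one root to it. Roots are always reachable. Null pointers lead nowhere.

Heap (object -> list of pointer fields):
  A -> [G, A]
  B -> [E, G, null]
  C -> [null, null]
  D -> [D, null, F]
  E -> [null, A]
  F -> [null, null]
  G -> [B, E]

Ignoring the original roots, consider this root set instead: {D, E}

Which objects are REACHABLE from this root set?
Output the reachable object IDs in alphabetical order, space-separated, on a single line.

Answer: A B D E F G

Derivation:
Roots: D E
Mark D: refs=D null F, marked=D
Mark E: refs=null A, marked=D E
Mark F: refs=null null, marked=D E F
Mark A: refs=G A, marked=A D E F
Mark G: refs=B E, marked=A D E F G
Mark B: refs=E G null, marked=A B D E F G
Unmarked (collected): C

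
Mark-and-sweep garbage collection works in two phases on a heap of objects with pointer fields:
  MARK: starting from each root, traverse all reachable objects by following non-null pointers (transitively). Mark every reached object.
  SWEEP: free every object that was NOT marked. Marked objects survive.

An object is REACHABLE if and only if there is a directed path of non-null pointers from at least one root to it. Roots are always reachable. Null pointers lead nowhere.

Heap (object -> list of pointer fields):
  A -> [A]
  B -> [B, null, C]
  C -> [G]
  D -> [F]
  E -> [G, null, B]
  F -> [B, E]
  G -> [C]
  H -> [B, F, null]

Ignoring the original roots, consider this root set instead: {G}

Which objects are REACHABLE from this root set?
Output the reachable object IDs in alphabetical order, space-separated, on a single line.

Roots: G
Mark G: refs=C, marked=G
Mark C: refs=G, marked=C G
Unmarked (collected): A B D E F H

Answer: C G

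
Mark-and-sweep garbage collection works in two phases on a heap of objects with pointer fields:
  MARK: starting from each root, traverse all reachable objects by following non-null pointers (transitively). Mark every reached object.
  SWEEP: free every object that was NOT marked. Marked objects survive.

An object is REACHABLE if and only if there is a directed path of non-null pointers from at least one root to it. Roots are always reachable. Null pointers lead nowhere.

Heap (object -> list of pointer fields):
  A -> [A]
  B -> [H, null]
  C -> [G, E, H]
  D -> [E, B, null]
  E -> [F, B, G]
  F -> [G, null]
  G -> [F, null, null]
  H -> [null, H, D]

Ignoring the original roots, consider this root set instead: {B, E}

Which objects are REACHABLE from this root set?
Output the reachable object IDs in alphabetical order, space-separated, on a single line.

Answer: B D E F G H

Derivation:
Roots: B E
Mark B: refs=H null, marked=B
Mark E: refs=F B G, marked=B E
Mark H: refs=null H D, marked=B E H
Mark F: refs=G null, marked=B E F H
Mark G: refs=F null null, marked=B E F G H
Mark D: refs=E B null, marked=B D E F G H
Unmarked (collected): A C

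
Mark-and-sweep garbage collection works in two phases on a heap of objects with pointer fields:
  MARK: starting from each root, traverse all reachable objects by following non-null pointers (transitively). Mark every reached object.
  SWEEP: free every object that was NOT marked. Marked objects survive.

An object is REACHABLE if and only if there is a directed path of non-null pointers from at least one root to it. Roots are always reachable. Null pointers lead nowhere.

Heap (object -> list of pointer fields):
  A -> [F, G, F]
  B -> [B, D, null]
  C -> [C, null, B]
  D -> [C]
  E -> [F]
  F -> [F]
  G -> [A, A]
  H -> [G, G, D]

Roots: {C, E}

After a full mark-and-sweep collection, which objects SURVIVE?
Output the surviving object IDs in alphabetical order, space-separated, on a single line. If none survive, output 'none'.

Answer: B C D E F

Derivation:
Roots: C E
Mark C: refs=C null B, marked=C
Mark E: refs=F, marked=C E
Mark B: refs=B D null, marked=B C E
Mark F: refs=F, marked=B C E F
Mark D: refs=C, marked=B C D E F
Unmarked (collected): A G H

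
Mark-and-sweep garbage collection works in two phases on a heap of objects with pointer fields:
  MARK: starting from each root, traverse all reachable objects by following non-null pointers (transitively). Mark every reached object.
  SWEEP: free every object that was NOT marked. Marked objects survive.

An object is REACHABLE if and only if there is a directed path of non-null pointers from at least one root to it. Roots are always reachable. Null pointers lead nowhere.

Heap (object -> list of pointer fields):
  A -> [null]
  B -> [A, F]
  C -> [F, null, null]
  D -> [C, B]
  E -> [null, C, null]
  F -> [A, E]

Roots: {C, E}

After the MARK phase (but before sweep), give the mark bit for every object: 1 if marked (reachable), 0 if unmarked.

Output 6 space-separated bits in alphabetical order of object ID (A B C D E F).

Answer: 1 0 1 0 1 1

Derivation:
Roots: C E
Mark C: refs=F null null, marked=C
Mark E: refs=null C null, marked=C E
Mark F: refs=A E, marked=C E F
Mark A: refs=null, marked=A C E F
Unmarked (collected): B D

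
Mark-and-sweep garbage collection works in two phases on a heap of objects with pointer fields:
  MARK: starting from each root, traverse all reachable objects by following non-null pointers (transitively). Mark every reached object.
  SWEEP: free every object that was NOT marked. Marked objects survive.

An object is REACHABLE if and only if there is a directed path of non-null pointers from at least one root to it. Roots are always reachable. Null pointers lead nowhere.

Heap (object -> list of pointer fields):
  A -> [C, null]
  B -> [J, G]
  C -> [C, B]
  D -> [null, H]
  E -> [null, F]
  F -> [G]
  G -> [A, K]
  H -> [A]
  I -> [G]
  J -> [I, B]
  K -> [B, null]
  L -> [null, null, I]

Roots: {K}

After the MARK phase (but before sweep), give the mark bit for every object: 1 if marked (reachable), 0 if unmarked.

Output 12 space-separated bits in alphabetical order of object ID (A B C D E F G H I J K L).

Roots: K
Mark K: refs=B null, marked=K
Mark B: refs=J G, marked=B K
Mark J: refs=I B, marked=B J K
Mark G: refs=A K, marked=B G J K
Mark I: refs=G, marked=B G I J K
Mark A: refs=C null, marked=A B G I J K
Mark C: refs=C B, marked=A B C G I J K
Unmarked (collected): D E F H L

Answer: 1 1 1 0 0 0 1 0 1 1 1 0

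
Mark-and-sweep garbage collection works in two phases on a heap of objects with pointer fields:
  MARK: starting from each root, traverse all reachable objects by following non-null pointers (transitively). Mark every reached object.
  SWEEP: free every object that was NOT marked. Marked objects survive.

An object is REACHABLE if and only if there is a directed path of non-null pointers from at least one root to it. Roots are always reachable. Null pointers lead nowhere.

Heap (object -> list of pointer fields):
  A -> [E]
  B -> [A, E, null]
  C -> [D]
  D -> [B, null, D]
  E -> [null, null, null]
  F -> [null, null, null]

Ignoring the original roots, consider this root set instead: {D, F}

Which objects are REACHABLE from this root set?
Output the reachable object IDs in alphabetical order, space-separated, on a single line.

Roots: D F
Mark D: refs=B null D, marked=D
Mark F: refs=null null null, marked=D F
Mark B: refs=A E null, marked=B D F
Mark A: refs=E, marked=A B D F
Mark E: refs=null null null, marked=A B D E F
Unmarked (collected): C

Answer: A B D E F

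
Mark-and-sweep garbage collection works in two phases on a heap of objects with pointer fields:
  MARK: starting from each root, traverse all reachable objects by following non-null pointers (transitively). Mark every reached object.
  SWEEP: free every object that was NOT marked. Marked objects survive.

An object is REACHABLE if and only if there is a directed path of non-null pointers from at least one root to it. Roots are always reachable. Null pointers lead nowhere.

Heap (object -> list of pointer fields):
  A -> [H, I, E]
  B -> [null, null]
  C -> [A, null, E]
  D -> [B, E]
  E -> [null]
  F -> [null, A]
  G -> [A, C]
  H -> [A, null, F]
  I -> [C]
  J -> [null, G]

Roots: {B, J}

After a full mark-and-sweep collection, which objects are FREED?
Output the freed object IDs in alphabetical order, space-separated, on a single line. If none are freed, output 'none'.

Answer: D

Derivation:
Roots: B J
Mark B: refs=null null, marked=B
Mark J: refs=null G, marked=B J
Mark G: refs=A C, marked=B G J
Mark A: refs=H I E, marked=A B G J
Mark C: refs=A null E, marked=A B C G J
Mark H: refs=A null F, marked=A B C G H J
Mark I: refs=C, marked=A B C G H I J
Mark E: refs=null, marked=A B C E G H I J
Mark F: refs=null A, marked=A B C E F G H I J
Unmarked (collected): D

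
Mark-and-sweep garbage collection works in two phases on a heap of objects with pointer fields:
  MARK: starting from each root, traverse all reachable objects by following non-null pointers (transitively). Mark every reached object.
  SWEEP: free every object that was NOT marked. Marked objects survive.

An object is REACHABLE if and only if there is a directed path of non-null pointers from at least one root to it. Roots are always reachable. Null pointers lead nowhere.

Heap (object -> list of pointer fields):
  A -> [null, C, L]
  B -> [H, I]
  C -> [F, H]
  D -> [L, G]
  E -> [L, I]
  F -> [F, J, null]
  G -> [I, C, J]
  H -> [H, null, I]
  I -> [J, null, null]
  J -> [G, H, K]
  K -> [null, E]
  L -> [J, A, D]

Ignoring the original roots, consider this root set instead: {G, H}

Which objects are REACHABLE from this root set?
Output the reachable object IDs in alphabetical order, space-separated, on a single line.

Answer: A C D E F G H I J K L

Derivation:
Roots: G H
Mark G: refs=I C J, marked=G
Mark H: refs=H null I, marked=G H
Mark I: refs=J null null, marked=G H I
Mark C: refs=F H, marked=C G H I
Mark J: refs=G H K, marked=C G H I J
Mark F: refs=F J null, marked=C F G H I J
Mark K: refs=null E, marked=C F G H I J K
Mark E: refs=L I, marked=C E F G H I J K
Mark L: refs=J A D, marked=C E F G H I J K L
Mark A: refs=null C L, marked=A C E F G H I J K L
Mark D: refs=L G, marked=A C D E F G H I J K L
Unmarked (collected): B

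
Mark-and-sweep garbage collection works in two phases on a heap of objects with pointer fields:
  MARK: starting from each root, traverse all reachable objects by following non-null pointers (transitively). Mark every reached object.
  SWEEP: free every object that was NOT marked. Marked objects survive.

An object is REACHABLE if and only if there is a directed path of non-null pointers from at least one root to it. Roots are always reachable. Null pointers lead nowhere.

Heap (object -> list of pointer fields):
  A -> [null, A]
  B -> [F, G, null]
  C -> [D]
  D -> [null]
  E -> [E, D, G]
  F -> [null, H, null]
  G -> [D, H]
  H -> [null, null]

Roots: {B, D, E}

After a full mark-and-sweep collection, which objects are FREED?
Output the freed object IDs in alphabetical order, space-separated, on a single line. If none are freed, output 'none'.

Answer: A C

Derivation:
Roots: B D E
Mark B: refs=F G null, marked=B
Mark D: refs=null, marked=B D
Mark E: refs=E D G, marked=B D E
Mark F: refs=null H null, marked=B D E F
Mark G: refs=D H, marked=B D E F G
Mark H: refs=null null, marked=B D E F G H
Unmarked (collected): A C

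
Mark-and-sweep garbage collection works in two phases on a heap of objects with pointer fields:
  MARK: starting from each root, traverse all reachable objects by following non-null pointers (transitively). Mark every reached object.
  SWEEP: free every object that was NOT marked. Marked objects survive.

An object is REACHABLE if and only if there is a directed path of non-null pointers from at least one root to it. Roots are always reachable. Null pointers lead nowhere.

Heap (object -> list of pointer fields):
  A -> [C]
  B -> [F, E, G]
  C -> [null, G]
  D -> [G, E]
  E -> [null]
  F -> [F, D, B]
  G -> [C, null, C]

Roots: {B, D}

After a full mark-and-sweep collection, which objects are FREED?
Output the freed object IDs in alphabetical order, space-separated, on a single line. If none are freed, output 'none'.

Answer: A

Derivation:
Roots: B D
Mark B: refs=F E G, marked=B
Mark D: refs=G E, marked=B D
Mark F: refs=F D B, marked=B D F
Mark E: refs=null, marked=B D E F
Mark G: refs=C null C, marked=B D E F G
Mark C: refs=null G, marked=B C D E F G
Unmarked (collected): A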